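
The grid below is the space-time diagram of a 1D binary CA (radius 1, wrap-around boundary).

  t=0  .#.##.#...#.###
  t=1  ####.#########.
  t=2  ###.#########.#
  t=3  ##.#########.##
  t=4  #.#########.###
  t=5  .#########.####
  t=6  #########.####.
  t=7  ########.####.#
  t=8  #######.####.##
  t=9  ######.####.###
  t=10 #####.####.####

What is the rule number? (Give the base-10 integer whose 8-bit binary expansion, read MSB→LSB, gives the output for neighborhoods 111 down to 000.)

  [7] ### => #  t=0,i=13
  [6] ##. => .  t=0,i=4
  [5] #.# => #  t=0,i=0
  [4] #.. => #  t=0,i=7
  [3] .## => #  t=0,i=3
  [2] .#. => #  t=0,i=1
  [1] ..# => #  t=0,i=9
  [0] ... => #  t=0,i=8
  bits 10111111 = 191

191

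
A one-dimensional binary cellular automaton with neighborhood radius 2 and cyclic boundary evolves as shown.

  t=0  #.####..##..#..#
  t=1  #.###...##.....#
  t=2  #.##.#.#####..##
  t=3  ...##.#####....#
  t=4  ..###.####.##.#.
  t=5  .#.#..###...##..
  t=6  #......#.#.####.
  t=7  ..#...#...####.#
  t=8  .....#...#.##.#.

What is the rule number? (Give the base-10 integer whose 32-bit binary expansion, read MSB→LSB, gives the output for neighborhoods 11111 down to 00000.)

3313629260

  nb #####: next=#  (t=2,i=9, bit31=1)
  nb ####.: next=#  (t=0,i=4, bit30=1)
  nb ###.#: next=.  (t=2,i=0, bit29=0)
  nb ###..: next=.  (t=0,i=5, bit28=0)
  nb ##.##: next=.  (t=0,i=1, bit27=0)
  nb ##.#.: next=#  (t=2,i=4, bit26=1)
  nb ##..#: next=.  (t=0,i=6, bit25=0)
  nb ##...: next=#  (t=1,i=5, bit24=1)
  nb #.###: next=#  (t=0,i=2, bit23=1)
  nb #.##.: next=.  (t=2,i=2, bit22=0)
  nb #.#.#: next=.  (t=2,i=5, bit21=0)
  nb #.#..: next=.  (t=4,i=14, bit20=0)
  nb #..##: next=.  (t=0,i=7, bit19=0)
  nb #..#.: next=.  (t=0,i=11, bit18=0)
  nb #...#: next=.  (t=1,i=6, bit17=0)
  nb #....: next=#  (t=1,i=11, bit16=1)
  nb .####: next=#  (t=0,i=3, bit15=1)
  nb .###.: next=#  (t=1,i=3, bit14=1)
  nb .##.#: next=#  (t=0,i=0, bit13=1)
  nb .##..: next=#  (t=0,i=9, bit12=1)
  nb .#.##: next=#  (t=2,i=6, bit11=1)
  nb .#.#.: next=.  (t=5,i=2, bit10=0)
  nb .#..#: next=.  (t=0,i=13, bit9=0)
  nb .#...: next=.  (t=3,i=0, bit8=0)
  nb ..###: next=.  (t=2,i=14, bit7=0)
  nb ..##.: next=#  (t=0,i=8, bit6=1)
  nb ..#.#: next=.  (t=5,i=1, bit5=0)
  nb ..#..: next=.  (t=0,i=12, bit4=0)
  nb ...##: next=#  (t=1,i=7, bit3=1)
  nb ...#.: next=#  (t=3,i=14, bit2=1)
  nb ....#: next=.  (t=1,i=13, bit1=0)
  nb .....: next=.  (t=1,i=12, bit0=0)
  bits 11000101100000011111100001001100 = 3313629260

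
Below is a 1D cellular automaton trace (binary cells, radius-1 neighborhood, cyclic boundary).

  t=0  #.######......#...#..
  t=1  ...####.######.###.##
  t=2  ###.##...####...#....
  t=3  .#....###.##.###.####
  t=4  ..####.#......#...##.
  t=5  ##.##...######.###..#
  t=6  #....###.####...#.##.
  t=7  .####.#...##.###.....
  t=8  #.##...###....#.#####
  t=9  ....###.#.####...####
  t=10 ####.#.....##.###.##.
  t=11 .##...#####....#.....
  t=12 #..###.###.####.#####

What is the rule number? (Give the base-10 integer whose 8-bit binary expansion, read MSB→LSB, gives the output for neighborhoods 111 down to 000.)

147

  nb ###: next=#  (t=0,i=3, bit7=1)
  nb ##.: next=.  (t=0,i=7, bit6=0)
  nb #.#: next=.  (t=0,i=1, bit5=0)
  nb #..: next=#  (t=0,i=8, bit4=1)
  nb .##: next=.  (t=0,i=2, bit3=0)
  nb .#.: next=.  (t=0,i=0, bit2=0)
  nb ..#: next=#  (t=0,i=13, bit1=1)
  nb ...: next=#  (t=0,i=9, bit0=1)
  bits 10010011 = 147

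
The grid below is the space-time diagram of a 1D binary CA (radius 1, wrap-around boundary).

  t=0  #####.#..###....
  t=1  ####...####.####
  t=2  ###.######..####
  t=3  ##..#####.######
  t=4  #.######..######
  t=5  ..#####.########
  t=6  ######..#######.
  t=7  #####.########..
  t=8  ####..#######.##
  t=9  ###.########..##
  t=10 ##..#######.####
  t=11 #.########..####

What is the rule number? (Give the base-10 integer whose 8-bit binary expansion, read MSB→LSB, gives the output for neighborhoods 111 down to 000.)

155

  ### -> #   bit 7 = 1  t=0,i=1
  ##. -> .   bit 6 = 0  t=0,i=4
  #.# -> .   bit 5 = 0  t=0,i=5
  #.. -> #   bit 4 = 1  t=0,i=7
  .## -> #   bit 3 = 1  t=0,i=0
  .#. -> .   bit 2 = 0  t=0,i=6
  ..# -> #   bit 1 = 1  t=0,i=8
  ... -> #   bit 0 = 1  t=0,i=13
  bits 10011011 = 155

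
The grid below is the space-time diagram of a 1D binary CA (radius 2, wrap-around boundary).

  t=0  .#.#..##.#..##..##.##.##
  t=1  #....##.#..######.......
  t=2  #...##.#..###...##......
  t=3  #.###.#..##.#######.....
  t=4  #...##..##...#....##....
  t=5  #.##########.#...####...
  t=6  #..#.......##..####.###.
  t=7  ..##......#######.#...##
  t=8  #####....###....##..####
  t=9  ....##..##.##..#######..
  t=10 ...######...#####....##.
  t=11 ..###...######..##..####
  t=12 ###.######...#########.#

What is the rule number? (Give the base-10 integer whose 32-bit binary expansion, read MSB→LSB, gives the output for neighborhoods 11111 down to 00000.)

923701496

  nb #####: next=.  (t=1,i=13, bit31=0)
  nb ####.: next=.  (t=1,i=15, bit30=0)
  nb ###.#: next=#  (t=3,i=4, bit29=1)
  nb ###..: next=#  (t=1,i=16, bit28=1)
  nb ##.##: next=.  (t=0,i=18, bit27=0)
  nb ##.#.: next=#  (t=0,i=0, bit26=1)
  nb ##..#: next=#  (t=0,i=14, bit25=1)
  nb ##...: next=#  (t=1,i=17, bit24=1)
  nb #.###: next=.  (t=3,i=2, bit23=0)
  nb #.##.: next=.  (t=0,i=19, bit22=0)
  nb #.#.#: next=.  (t=0,i=1, bit21=0)
  nb #.#..: next=.  (t=0,i=3, bit20=0)
  nb #..##: next=#  (t=0,i=5, bit19=1)
  nb #..#.: next=#  (t=6,i=2, bit18=1)
  nb #...#: next=#  (t=2,i=2, bit17=1)
  nb #....: next=.  (t=1,i=2, bit16=0)
  nb .####: next=#  (t=1,i=12, bit15=1)
  nb .###.: next=.  (t=2,i=11, bit14=0)
  nb .##.#: next=.  (t=0,i=7, bit13=0)
  nb .##..: next=#  (t=0,i=13, bit12=1)
  nb .#.##: next=.  (t=3,i=1, bit11=0)
  nb .#.#.: next=.  (t=0,i=2, bit10=0)
  nb .#..#: next=.  (t=0,i=4, bit9=0)
  nb .#...: next=.  (t=1,i=1, bit8=0)
  nb ..###: next=#  (t=1,i=11, bit7=1)
  nb ..##.: next=#  (t=0,i=6, bit6=1)
  nb ..#.#: next=#  (t=3,i=0, bit5=1)
  nb ..#..: next=#  (t=1,i=0, bit4=1)
  nb ...##: next=#  (t=1,i=4, bit3=1)
  nb ...#.: next=.  (t=1,i=23, bit2=0)
  nb ....#: next=.  (t=1,i=3, bit1=0)
  nb .....: next=.  (t=1,i=19, bit0=0)
  bits 00110111000011101001000011111000 = 923701496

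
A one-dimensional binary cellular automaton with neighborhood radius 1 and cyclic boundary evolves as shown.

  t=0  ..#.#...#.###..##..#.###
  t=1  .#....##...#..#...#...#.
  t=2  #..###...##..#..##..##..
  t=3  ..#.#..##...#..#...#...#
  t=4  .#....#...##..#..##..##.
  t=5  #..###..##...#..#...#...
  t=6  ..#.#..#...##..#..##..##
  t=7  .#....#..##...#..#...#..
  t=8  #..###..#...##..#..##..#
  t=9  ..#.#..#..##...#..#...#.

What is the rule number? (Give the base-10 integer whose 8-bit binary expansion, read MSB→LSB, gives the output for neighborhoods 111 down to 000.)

131

  [7] ### => #  t=0,i=11
  [6] ##. => .  t=0,i=12
  [5] #.# => .  t=0,i=3
  [4] #.. => .  t=0,i=0
  [3] .## => .  t=0,i=10
  [2] .#. => .  t=0,i=2
  [1] ..# => #  t=0,i=1
  [0] ... => #  t=0,i=6
  bits 10000011 = 131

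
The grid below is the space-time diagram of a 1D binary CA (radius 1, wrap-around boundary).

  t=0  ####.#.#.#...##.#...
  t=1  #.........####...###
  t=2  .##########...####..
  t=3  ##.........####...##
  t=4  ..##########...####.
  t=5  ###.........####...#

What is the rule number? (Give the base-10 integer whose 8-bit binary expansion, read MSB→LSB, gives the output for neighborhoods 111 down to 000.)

27

  ###|.  b7=0 t=0,i=1
  ##.|.  b6=0 t=0,i=3
  #.#|.  b5=0 t=0,i=4
  #..|#  b4=1 t=0,i=10
  .##|#  b3=1 t=0,i=0
  .#.|.  b2=0 t=0,i=5
  ..#|#  b1=1 t=0,i=12
  ...|#  b0=1 t=0,i=11
  bits 00011011 = 27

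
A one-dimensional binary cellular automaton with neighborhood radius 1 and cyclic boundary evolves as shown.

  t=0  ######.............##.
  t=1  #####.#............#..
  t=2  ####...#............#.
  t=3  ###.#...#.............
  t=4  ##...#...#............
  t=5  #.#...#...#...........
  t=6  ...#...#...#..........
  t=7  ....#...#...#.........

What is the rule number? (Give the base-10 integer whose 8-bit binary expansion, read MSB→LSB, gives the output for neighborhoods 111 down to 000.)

152

  [7] ### => #  t=0,i=1
  [6] ##. => .  t=0,i=5
  [5] #.# => .  t=0,i=21
  [4] #.. => #  t=0,i=6
  [3] .## => #  t=0,i=0
  [2] .#. => .  t=1,i=6
  [1] ..# => .  t=0,i=18
  [0] ... => .  t=0,i=7
  bits 10011000 = 152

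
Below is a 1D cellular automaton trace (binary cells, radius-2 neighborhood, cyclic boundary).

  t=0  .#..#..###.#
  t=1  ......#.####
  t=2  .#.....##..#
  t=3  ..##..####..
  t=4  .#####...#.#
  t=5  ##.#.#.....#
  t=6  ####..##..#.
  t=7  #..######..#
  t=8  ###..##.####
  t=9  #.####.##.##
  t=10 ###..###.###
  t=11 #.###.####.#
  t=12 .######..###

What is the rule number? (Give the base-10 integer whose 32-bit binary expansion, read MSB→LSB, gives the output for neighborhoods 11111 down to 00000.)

  [31] ##### => #  t=4,i=3
  [30] ####. => .  t=1,i=10
  [29] ###.# => #  t=0,i=9
  [28] ###.. => #  t=1,i=11
  [27] ##.## => #  t=8,i=7
  [26] ##.#. => #  t=0,i=10
  [25] ##..# => #  t=2,i=9
  [24] ##... => .  t=1,i=0
  [23] #.### => #  t=1,i=8
  [22] #.##. => #  t=9,i=7
  [21] #.#.# => #  t=0,i=11
  [20] #.#.. => .  t=0,i=1
  [19] #..## => #  t=0,i=6
  [18] #..#. => .  t=0,i=3
  [17] #...# => .  t=4,i=7
  [16] #.... => #  t=1,i=1
  [15] .#### => .  t=1,i=9
  [14] .###. => #  t=0,i=8
  [13] .##.# => .  t=8,i=6
  [12] .##.. => #  t=2,i=8
  [11] .#.## => #  t=1,i=7
  [10] .#.#. => .  t=0,i=0
  [9] .#..# => .  t=0,i=2
  [8] .#... => #  t=2,i=2
  [7] ..### => .  t=0,i=7
  [6] ..##. => #  t=2,i=7
  [5] ..#.# => .  t=1,i=6
  [4] ..#.. => .  t=0,i=4
  [3] ...## => #  t=2,i=6
  [2] ...#. => .  t=1,i=5
  [1] ....# => .  t=1,i=4
  [0] ..... => .  t=1,i=2
  bits 10111110111010010101100101001000 = 3202963784

3202963784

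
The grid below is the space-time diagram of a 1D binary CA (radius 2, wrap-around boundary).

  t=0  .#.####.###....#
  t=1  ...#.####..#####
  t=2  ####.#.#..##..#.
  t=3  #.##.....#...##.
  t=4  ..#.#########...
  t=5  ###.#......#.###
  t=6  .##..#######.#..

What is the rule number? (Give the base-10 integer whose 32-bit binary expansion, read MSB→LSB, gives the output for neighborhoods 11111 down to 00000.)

1775174079

  #####|.  b31=0 t=1,i=13
  ####.|#  b30=1 t=0,i=5
  ###.#|#  b29=1 t=0,i=6
  ###..|.  b28=0 t=0,i=10
  ##.##|#  b27=1 t=0,i=7
  ##.#.|.  b26=0 t=2,i=4
  ##..#|.  b25=0 t=1,i=9
  ##...|#  b24=1 t=0,i=11
  #.###|#  b23=1 t=0,i=3
  #.##.|#  b22=1 t=3,i=2
  #.#.#|.  b21=0 t=0,i=1
  #.#..|.  b20=0 t=2,i=7
  #..##|#  b19=1 t=1,i=10
  #..#.|#  b18=1 t=2,i=13
  #...#|#  b17=1 t=1,i=1
  #....|#  b16=1 t=0,i=12
  .####|.  b15=0 t=0,i=4
  .###.|.  b14=0 t=0,i=9
  .##.#|.  b13=0 t=3,i=14
  .##..|.  b12=0 t=2,i=11
  .#.##|.  b11=0 t=0,i=2
  .#.#.|.  b10=0 t=0,i=0
  .#..#|.  b9=0 t=2,i=8
  .#...|#  b8=1 t=3,i=10
  ..###|#  b7=1 t=1,i=11
  ..##.|.  b6=0 t=2,i=10
  ..#.#|#  b5=1 t=0,i=15
  ..#..|#  b4=1 t=3,i=9
  ...##|#  b3=1 t=3,i=12
  ...#.|#  b2=1 t=0,i=14
  ....#|#  b1=1 t=0,i=13
  .....|#  b0=1 t=3,i=6
  bits 01101001110011110000000110111111 = 1775174079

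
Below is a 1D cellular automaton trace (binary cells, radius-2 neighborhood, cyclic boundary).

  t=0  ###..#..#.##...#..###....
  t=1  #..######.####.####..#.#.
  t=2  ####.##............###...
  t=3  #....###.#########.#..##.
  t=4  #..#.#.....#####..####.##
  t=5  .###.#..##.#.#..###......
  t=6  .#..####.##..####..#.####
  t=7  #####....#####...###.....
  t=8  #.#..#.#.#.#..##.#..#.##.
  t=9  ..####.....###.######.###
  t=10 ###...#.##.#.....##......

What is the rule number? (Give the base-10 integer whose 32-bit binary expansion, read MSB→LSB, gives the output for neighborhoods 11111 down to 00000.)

  nb #####: next=#  (t=1,i=5, bit31=1)
  nb ####.: next=.  (t=1,i=7, bit30=0)
  nb ###.#: next=.  (t=1,i=8, bit29=0)
  nb ###..: next=.  (t=0,i=2, bit28=0)
  nb ##.##: next=.  (t=1,i=9, bit27=0)
  nb ##.#.: next=#  (t=3,i=18, bit26=1)
  nb ##..#: next=#  (t=0,i=3, bit25=1)
  nb ##...: next=#  (t=0,i=12, bit24=1)
  nb #.###: next=.  (t=1,i=10, bit23=0)
  nb #.##.: next=#  (t=0,i=10, bit22=1)
  nb #.#.#: next=.  (t=1,i=23, bit21=0)
  nb #.#..: next=#  (t=1,i=0, bit20=1)
  nb #..##: next=#  (t=0,i=17, bit19=1)
  nb #..#.: next=#  (t=0,i=4, bit18=1)
  nb #...#: next=#  (t=0,i=13, bit17=1)
  nb #....: next=.  (t=0,i=22, bit16=0)
  nb .####: next=.  (t=1,i=4, bit15=0)
  nb .###.: next=.  (t=0,i=1, bit14=0)
  nb .##.#: next=#  (t=3,i=23, bit13=1)
  nb .##..: next=#  (t=0,i=11, bit12=1)
  nb .#.##: next=.  (t=0,i=9, bit11=0)
  nb .#.#.: next=.  (t=1,i=22, bit10=0)
  nb .#..#: next=#  (t=0,i=6, bit9=1)
  nb .#...: next=.  (t=3,i=1, bit8=0)
  nb ..###: next=#  (t=0,i=0, bit7=1)
  nb ..##.: next=.  (t=3,i=22, bit6=0)
  nb ..#.#: next=#  (t=0,i=8, bit5=1)
  nb ..#..: next=#  (t=0,i=5, bit4=1)
  nb ...##: next=.  (t=0,i=24, bit3=0)
  nb ...#.: next=.  (t=0,i=14, bit2=0)
  nb ....#: next=#  (t=0,i=23, bit1=1)
  nb .....: next=#  (t=2,i=9, bit0=1)
  bits 10000111010111100011001010110011 = 2271097523

2271097523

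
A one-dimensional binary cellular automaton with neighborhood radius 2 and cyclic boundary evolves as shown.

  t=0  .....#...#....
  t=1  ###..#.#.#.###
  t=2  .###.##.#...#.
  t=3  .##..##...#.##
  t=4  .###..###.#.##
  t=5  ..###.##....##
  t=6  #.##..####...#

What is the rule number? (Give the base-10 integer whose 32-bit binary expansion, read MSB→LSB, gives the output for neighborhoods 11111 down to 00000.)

  #####|.  b31=0 t=1,i=0
  ####.|#  b30=1 t=1,i=1
  ###.#|.  b29=0 t=2,i=3
  ###..|#  b28=1 t=1,i=2
  ##.##|.  b27=0 t=2,i=4
  ##.#.|.  b26=0 t=2,i=7
  ##..#|#  b25=1 t=1,i=3
  ##...|#  b24=1 t=3,i=7
  #.###|.  b23=0 t=1,i=11
  #.##.|#  b22=1 t=2,i=5
  #.#.#|.  b21=0 t=1,i=7
  #.#..|.  b20=0 t=2,i=8
  #..##|.  b19=0 t=2,i=0
  #..#.|.  b18=0 t=1,i=4
  #...#|#  b17=1 t=0,i=7
  #....|#  b16=1 t=0,i=11
  .####|#  b15=1 t=1,i=12
  .###.|#  b14=1 t=2,i=2
  .##.#|#  b13=1 t=2,i=6
  .##..|#  b12=1 t=3,i=2
  .#.##|.  b11=0 t=1,i=10
  .#.#.|#  b10=1 t=1,i=6
  .#..#|#  b9=1 t=2,i=13
  .#...|.  b8=0 t=0,i=6
  ..###|#  b7=1 t=2,i=1
  ..##.|.  b6=0 t=3,i=5
  ..#.#|#  b5=1 t=1,i=5
  ..#..|#  b4=1 t=0,i=5
  ...##|.  b3=0 t=5,i=11
  ...#.|.  b2=0 t=0,i=4
  ....#|.  b1=0 t=0,i=3
  .....|#  b0=1 t=0,i=0
  bits 01010011010000111111011010110001 = 1396962993

1396962993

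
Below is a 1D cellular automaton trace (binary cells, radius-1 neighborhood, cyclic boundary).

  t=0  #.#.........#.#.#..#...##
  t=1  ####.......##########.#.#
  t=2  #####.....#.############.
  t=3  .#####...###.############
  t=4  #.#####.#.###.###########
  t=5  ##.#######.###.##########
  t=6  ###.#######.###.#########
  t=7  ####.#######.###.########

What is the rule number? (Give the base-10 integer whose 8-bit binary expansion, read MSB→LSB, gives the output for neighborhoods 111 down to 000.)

  [7] ### => #  t=0,i=24
  [6] ##. => #  t=0,i=0
  [5] #.# => #  t=0,i=1
  [4] #.. => #  t=0,i=3
  [3] .## => .  t=0,i=23
  [2] .#. => #  t=0,i=2
  [1] ..# => #  t=0,i=11
  [0] ... => .  t=0,i=4
  bits 11110110 = 246

246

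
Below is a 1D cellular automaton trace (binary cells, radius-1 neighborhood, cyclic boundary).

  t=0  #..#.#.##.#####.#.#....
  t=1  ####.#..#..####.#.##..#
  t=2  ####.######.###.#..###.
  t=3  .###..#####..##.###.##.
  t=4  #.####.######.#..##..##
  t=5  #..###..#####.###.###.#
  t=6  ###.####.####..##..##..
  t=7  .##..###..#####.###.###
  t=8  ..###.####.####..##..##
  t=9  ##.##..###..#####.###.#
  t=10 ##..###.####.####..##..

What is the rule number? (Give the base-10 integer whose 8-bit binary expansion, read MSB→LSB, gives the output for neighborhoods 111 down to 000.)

214

  nb ###: next=#  (t=0,i=11, bit7=1)
  nb ##.: next=#  (t=0,i=8, bit6=1)
  nb #.#: next=.  (t=0,i=4, bit5=0)
  nb #..: next=#  (t=0,i=1, bit4=1)
  nb .##: next=.  (t=0,i=7, bit3=0)
  nb .#.: next=#  (t=0,i=0, bit2=1)
  nb ..#: next=#  (t=0,i=2, bit1=1)
  nb ...: next=.  (t=0,i=20, bit0=0)
  bits 11010110 = 214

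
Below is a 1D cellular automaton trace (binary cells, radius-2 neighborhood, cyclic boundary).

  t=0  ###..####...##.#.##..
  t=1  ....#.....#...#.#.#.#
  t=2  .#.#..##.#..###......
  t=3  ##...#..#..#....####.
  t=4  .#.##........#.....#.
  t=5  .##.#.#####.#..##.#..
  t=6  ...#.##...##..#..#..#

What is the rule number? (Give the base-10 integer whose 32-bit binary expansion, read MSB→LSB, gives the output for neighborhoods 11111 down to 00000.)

  nb #####: next=.  (t=5,i=8, bit31=0)
  nb ####.: next=.  (t=0,i=7, bit30=0)
  nb ###.#: next=#  (t=3,i=19, bit29=1)
  nb ###..: next=.  (t=0,i=2, bit28=0)
  nb ##.##: next=.  (t=3,i=20, bit27=0)
  nb ##.#.: next=#  (t=0,i=14, bit26=1)
  nb ##..#: next=.  (t=0,i=3, bit25=0)
  nb ##...: next=.  (t=0,i=9, bit24=0)
  nb #.###: next=#  (t=5,i=6, bit23=1)
  nb #.##.: next=.  (t=0,i=17, bit22=0)
  nb #.#.#: next=.  (t=0,i=15, bit21=0)
  nb #.#..: next=.  (t=1,i=20, bit20=0)
  nb #..##: next=#  (t=0,i=4, bit19=1)
  nb #..#.: next=.  (t=3,i=7, bit18=0)
  nb #...#: next=#  (t=0,i=10, bit17=1)
  nb #....: next=#  (t=1,i=1, bit16=1)
  nb .####: next=.  (t=0,i=6, bit15=0)
  nb .###.: next=.  (t=0,i=1, bit14=0)
  nb .##.#: next=.  (t=0,i=13, bit13=0)
  nb .##..: next=#  (t=0,i=18, bit12=1)
  nb .#.##: next=#  (t=0,i=16, bit11=1)
  nb .#.#.: next=.  (t=1,i=15, bit10=0)
  nb .#..#: next=.  (t=2,i=4, bit9=0)
  nb .#...: next=.  (t=1,i=0, bit8=0)
  nb ..###: next=.  (t=0,i=0, bit7=0)
  nb ..##.: next=.  (t=0,i=12, bit6=0)
  nb ..#.#: next=#  (t=1,i=14, bit5=1)
  nb ..#..: next=.  (t=1,i=4, bit4=0)
  nb ...##: next=.  (t=0,i=11, bit3=0)
  nb ...#.: next=#  (t=1,i=3, bit2=1)
  nb ....#: next=.  (t=1,i=2, bit1=0)
  nb .....: next=#  (t=1,i=7, bit0=1)
  bits 00100100100010110001100000100101 = 613095461

613095461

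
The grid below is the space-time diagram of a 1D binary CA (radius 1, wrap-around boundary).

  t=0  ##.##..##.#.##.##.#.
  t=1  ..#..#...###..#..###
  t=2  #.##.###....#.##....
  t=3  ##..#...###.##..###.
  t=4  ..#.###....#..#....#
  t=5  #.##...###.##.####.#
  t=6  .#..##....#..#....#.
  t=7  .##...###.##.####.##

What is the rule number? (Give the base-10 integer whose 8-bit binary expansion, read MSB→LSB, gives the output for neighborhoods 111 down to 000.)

  [7] ### => .  t=1,i=10
  [6] ##. => .  t=0,i=1
  [5] #.# => #  t=0,i=2
  [4] #.. => #  t=0,i=5
  [3] .## => .  t=0,i=0
  [2] .#. => #  t=0,i=10
  [1] ..# => .  t=0,i=6
  [0] ... => #  t=1,i=7
  bits 00110101 = 53

53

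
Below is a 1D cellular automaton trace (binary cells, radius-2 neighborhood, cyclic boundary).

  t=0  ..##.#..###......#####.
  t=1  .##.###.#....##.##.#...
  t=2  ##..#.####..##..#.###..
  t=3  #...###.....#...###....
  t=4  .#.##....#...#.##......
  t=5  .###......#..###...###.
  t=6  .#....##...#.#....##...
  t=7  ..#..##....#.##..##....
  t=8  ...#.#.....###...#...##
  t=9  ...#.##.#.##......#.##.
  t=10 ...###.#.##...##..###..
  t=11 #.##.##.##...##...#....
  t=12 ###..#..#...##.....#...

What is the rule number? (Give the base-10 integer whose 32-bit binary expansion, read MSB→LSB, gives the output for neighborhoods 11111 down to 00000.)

  #####|#  b31=1 t=0,i=19
  ####.|.  b30=0 t=0,i=20
  ###.#|#  b29=1 t=1,i=6
  ###..|.  b28=0 t=0,i=10
  ##.##|.  b27=0 t=1,i=3
  ##.#.|#  b26=1 t=0,i=4
  ##..#|.  b25=0 t=2,i=2
  ##...|.  b24=0 t=0,i=11
  #.###|#  b23=1 t=1,i=4
  #.##.|#  b22=1 t=1,i=16
  #.#.#|.  b21=0 t=9,i=8
  #.#..|#  b20=1 t=0,i=5
  #..##|.  b19=0 t=0,i=7
  #..#.|.  b18=0 t=2,i=3
  #...#|.  b17=0 t=0,i=0
  #....|.  b16=0 t=0,i=12
  .####|.  b15=0 t=0,i=18
  .###.|.  b14=0 t=0,i=9
  .##.#|.  b13=0 t=0,i=3
  .##..|.  b12=0 t=2,i=1
  .#.##|#  b11=1 t=2,i=5
  .#.#.|.  b10=0 t=6,i=12
  .#..#|#  b9=1 t=0,i=6
  .#...|#  b8=1 t=1,i=9
  ..###|#  b7=1 t=0,i=8
  ..##.|#  b6=1 t=0,i=2
  ..#.#|#  b5=1 t=2,i=4
  ..#..|.  b4=0 t=3,i=0
  ...##|#  b3=1 t=0,i=1
  ...#.|.  b2=0 t=3,i=11
  ....#|.  b1=0 t=0,i=15
  .....|#  b0=1 t=0,i=13
  bits 10100100110100000000101111101001 = 2765097961

2765097961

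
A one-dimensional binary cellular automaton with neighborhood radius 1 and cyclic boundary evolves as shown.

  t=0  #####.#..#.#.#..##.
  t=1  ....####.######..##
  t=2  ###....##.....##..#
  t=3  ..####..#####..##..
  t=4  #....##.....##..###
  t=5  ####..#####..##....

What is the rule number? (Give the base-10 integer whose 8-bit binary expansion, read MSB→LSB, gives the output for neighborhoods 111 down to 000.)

117

  nb ###: next=.  (t=0,i=1, bit7=0)
  nb ##.: next=#  (t=0,i=4, bit6=1)
  nb #.#: next=#  (t=0,i=5, bit5=1)
  nb #..: next=#  (t=0,i=7, bit4=1)
  nb .##: next=.  (t=0,i=0, bit3=0)
  nb .#.: next=#  (t=0,i=6, bit2=1)
  nb ..#: next=.  (t=0,i=8, bit1=0)
  nb ...: next=#  (t=1,i=1, bit0=1)
  bits 01110101 = 117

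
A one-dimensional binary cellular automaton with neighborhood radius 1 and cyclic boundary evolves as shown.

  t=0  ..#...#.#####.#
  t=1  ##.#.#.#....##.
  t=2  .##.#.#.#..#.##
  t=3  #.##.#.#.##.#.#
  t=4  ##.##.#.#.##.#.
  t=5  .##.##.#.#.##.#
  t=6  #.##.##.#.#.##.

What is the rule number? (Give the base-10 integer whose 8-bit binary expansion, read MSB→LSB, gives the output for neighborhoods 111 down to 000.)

  ###|.  b7=0 t=0,i=9
  ##.|#  b6=1 t=0,i=12
  #.#|#  b5=1 t=0,i=7
  #..|#  b4=1 t=0,i=0
  .##|.  b3=0 t=0,i=8
  .#.|.  b2=0 t=0,i=2
  ..#|#  b1=1 t=0,i=1
  ...|.  b0=0 t=0,i=4
  bits 01110010 = 114

114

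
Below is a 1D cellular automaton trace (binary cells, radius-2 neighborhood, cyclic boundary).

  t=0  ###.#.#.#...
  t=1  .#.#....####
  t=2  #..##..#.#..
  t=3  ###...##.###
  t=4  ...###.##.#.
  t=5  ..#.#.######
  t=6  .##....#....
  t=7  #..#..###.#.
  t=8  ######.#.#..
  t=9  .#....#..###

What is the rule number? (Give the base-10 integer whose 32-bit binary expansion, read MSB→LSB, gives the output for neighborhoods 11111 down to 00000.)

224322365

  ##### -> .   bit 31 = 0  t=3,i=0
  ####. -> .   bit 30 = 0  t=1,i=10
  ###.# -> .   bit 29 = 0  t=0,i=2
  ###.. -> .   bit 28 = 0  t=3,i=2
  ##.## -> #   bit 27 = 1  t=3,i=8
  ##.#. -> #   bit 26 = 1  t=0,i=3
  ##..# -> .   bit 25 = 0  t=2,i=5
  ##... -> #   bit 24 = 1  t=3,i=3
  #.### -> .   bit 23 = 0  t=3,i=9
  #.##. -> #   bit 22 = 1  t=4,i=7
  #.#.# -> .   bit 21 = 0  t=0,i=4
  #.#.. -> #   bit 20 = 1  t=0,i=8
  #..## -> #   bit 19 = 1  t=2,i=2
  #..#. -> #   bit 18 = 1  t=2,i=6
  #...# -> #   bit 17 = 1  t=0,i=10
  #.... -> .   bit 16 = 0  t=1,i=5
  .#### -> #   bit 15 = 1  t=1,i=9
  .###. -> #   bit 14 = 1  t=0,i=1
  .##.# -> #   bit 13 = 1  t=3,i=7
  .##.. -> .   bit 12 = 0  t=2,i=4
  .#.## -> .   bit 11 = 0  t=5,i=5
  .#.#. -> .   bit 10 = 0  t=0,i=5
  .#..# -> #   bit 9 = 1  t=2,i=1
  .#... -> #   bit 8 = 1  t=0,i=9
  ..### -> .   bit 7 = 0  t=0,i=0
  ..##. -> .   bit 6 = 0  t=2,i=3
  ..#.# -> #   bit 5 = 1  t=2,i=7
  ..#.. -> #   bit 4 = 1  t=2,i=0
  ...## -> #   bit 3 = 1  t=0,i=11
  ...#. -> #   bit 2 = 1  t=6,i=6
  ....# -> .   bit 1 = 0  t=1,i=6
  ..... -> #   bit 0 = 1  t=6,i=10
  bits 00001101010111101110001100111101 = 224322365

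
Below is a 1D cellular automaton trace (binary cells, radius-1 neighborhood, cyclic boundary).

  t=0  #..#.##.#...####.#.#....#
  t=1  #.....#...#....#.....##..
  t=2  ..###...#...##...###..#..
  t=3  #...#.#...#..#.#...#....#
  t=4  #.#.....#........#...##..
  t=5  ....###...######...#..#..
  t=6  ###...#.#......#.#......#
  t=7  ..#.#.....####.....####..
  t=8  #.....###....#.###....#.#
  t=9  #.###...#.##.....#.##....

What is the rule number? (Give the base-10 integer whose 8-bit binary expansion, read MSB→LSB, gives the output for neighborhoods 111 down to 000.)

  nb ###: next=.  (t=0,i=13, bit7=0)
  nb ##.: next=#  (t=0,i=0, bit6=1)
  nb #.#: next=.  (t=0,i=4, bit5=0)
  nb #..: next=.  (t=0,i=1, bit4=0)
  nb .##: next=.  (t=0,i=5, bit3=0)
  nb .#.: next=.  (t=0,i=3, bit2=0)
  nb ..#: next=.  (t=0,i=2, bit1=0)
  nb ...: next=#  (t=0,i=10, bit0=1)
  bits 01000001 = 65

65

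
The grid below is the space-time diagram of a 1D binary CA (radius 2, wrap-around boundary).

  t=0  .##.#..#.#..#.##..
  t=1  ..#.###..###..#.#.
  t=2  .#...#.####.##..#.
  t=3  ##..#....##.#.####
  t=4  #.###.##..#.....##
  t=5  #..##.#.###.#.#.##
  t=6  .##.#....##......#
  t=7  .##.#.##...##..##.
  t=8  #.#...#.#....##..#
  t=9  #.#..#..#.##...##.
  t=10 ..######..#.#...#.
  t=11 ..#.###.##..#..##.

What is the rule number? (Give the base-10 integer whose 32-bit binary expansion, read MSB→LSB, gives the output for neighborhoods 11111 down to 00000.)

  ##### -> #   bit 31 = 1  t=3,i=16
  ####. -> #   bit 30 = 1  t=2,i=9
  ###.# -> #   bit 29 = 1  t=2,i=10
  ###.. -> .   bit 28 = 0  t=1,i=6
  ##.## -> .   bit 27 = 0  t=2,i=11
  ##.#. -> .   bit 26 = 0  t=0,i=3
  ##..# -> #   bit 25 = 1  t=1,i=7
  ##... -> #   bit 24 = 1  t=0,i=16
  #.### -> .   bit 23 = 0  t=1,i=4
  #.##. -> #   bit 22 = 1  t=0,i=14
  #.#.# -> .   bit 21 = 0  t=3,i=12
  #.#.. -> #   bit 20 = 1  t=0,i=4
  #..## -> #   bit 19 = 1  t=1,i=8
  #..#. -> #   bit 18 = 1  t=0,i=6
  #...# -> .   bit 17 = 0  t=0,i=17
  #.... -> #   bit 16 = 1  t=3,i=6
  .#### -> .   bit 15 = 0  t=2,i=8
  .###. -> #   bit 14 = 1  t=1,i=5
  .##.# -> #   bit 13 = 1  t=0,i=2
  .##.. -> .   bit 12 = 0  t=0,i=15
  .#.## -> .   bit 11 = 0  t=0,i=13
  .#.#. -> .   bit 10 = 0  t=0,i=8
  .#..# -> #   bit 9 = 1  t=0,i=5
  .#... -> .   bit 8 = 0  t=1,i=17
  ..### -> #   bit 7 = 1  t=1,i=9
  ..##. -> .   bit 6 = 0  t=0,i=1
  ..#.# -> .   bit 5 = 0  t=0,i=7
  ..#.. -> #   bit 4 = 1  t=2,i=1
  ...## -> .   bit 3 = 0  t=0,i=0
  ...#. -> #   bit 2 = 1  t=1,i=1
  ....# -> #   bit 1 = 1  t=3,i=7
  ..... -> .   bit 0 = 0  t=4,i=13
  bits 11100011010111010110001010010110 = 3814548118

3814548118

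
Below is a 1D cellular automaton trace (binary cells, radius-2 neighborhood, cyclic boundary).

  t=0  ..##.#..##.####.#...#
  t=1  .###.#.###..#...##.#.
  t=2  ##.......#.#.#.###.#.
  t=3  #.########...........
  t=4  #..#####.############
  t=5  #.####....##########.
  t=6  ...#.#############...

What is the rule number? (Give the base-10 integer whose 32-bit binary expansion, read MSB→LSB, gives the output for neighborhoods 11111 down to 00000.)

  ##### -> #   bit 31 = 1  t=3,i=4
  ####. -> .   bit 30 = 0  t=0,i=13
  ###.# -> .   bit 29 = 0  t=0,i=14
  ###.. -> #   bit 28 = 1  t=1,i=9
  ##.## -> .   bit 27 = 0  t=0,i=10
  ##.#. -> .   bit 26 = 0  t=0,i=4
  ##..# -> .   bit 25 = 0  t=1,i=10
  ##... -> #   bit 24 = 1  t=2,i=2
  #.### -> .   bit 23 = 0  t=0,i=11
  #.##. -> #   bit 22 = 1  t=2,i=0
  #.#.# -> .   bit 21 = 0  t=1,i=5
  #.#.. -> #   bit 20 = 1  t=0,i=5
  #..## -> #   bit 19 = 1  t=0,i=1
  #..#. -> #   bit 18 = 1  t=1,i=11
  #...# -> .   bit 17 = 0  t=0,i=18
  #.... -> #   bit 16 = 1  t=2,i=3
  .#### -> #   bit 15 = 1  t=0,i=12
  .###. -> .   bit 14 = 0  t=1,i=2
  .##.# -> #   bit 13 = 1  t=0,i=3
  .##.. -> .   bit 12 = 0  t=2,i=1
  .#.## -> .   bit 11 = 0  t=1,i=6
  .#.#. -> .   bit 10 = 0  t=2,i=10
  .#..# -> .   bit 9 = 0  t=0,i=0
  .#... -> #   bit 8 = 1  t=0,i=17
  ..### -> #   bit 7 = 1  t=1,i=1
  ..##. -> #   bit 6 = 1  t=0,i=2
  ..#.# -> #   bit 5 = 1  t=2,i=9
  ..#.. -> .   bit 4 = 0  t=0,i=20
  ...## -> #   bit 3 = 1  t=1,i=15
  ...#. -> #   bit 2 = 1  t=0,i=19
  ....# -> #   bit 1 = 1  t=2,i=7
  ..... -> #   bit 0 = 1  t=2,i=4
  bits 10010001010111011010000111101111 = 2438832623

2438832623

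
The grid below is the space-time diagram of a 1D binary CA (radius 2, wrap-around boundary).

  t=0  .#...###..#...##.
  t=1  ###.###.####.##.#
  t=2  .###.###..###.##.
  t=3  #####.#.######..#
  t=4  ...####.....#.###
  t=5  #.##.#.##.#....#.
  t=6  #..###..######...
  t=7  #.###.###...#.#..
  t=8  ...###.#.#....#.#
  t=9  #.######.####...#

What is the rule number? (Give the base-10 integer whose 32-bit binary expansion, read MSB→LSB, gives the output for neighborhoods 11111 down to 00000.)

1866293722

  ##### -> .   bit 31 = 0  t=3,i=1
  ####. -> #   bit 30 = 1  t=1,i=1
  ###.# -> #   bit 29 = 1  t=1,i=2
  ###.. -> .   bit 28 = 0  t=0,i=7
  ##.## -> #   bit 27 = 1  t=1,i=3
  ##.#. -> #   bit 26 = 1  t=3,i=5
  ##..# -> #   bit 25 = 1  t=0,i=8
  ##... -> #   bit 24 = 1  t=4,i=0
  #.### -> .   bit 23 = 0  t=1,i=4
  #.##. -> .   bit 22 = 0  t=1,i=13
  #.#.# -> #   bit 21 = 1  t=3,i=6
  #.#.. -> #   bit 20 = 1  t=5,i=10
  #..## -> #   bit 19 = 1  t=2,i=0
  #..#. -> #   bit 18 = 1  t=0,i=0
  #...# -> .   bit 17 = 0  t=0,i=3
  #.... -> #   bit 16 = 1  t=4,i=8
  .#### -> .   bit 15 = 0  t=1,i=0
  .###. -> #   bit 14 = 1  t=0,i=6
  .##.# -> #   bit 13 = 1  t=1,i=14
  .##.. -> .   bit 12 = 0  t=0,i=15
  .#.## -> .   bit 11 = 0  t=3,i=7
  .#.#. -> .   bit 10 = 0  t=5,i=16
  .#..# -> .   bit 9 = 0  t=6,i=1
  .#... -> #   bit 8 = 1  t=0,i=2
  ..### -> #   bit 7 = 1  t=0,i=5
  ..##. -> #   bit 6 = 1  t=0,i=14
  ..#.# -> .   bit 5 = 0  t=4,i=12
  ..#.. -> #   bit 4 = 1  t=0,i=1
  ...## -> #   bit 3 = 1  t=0,i=4
  ...#. -> .   bit 2 = 0  t=4,i=11
  ....# -> #   bit 1 = 1  t=4,i=10
  ..... -> .   bit 0 = 0  t=4,i=9
  bits 01101111001111010110000111011010 = 1866293722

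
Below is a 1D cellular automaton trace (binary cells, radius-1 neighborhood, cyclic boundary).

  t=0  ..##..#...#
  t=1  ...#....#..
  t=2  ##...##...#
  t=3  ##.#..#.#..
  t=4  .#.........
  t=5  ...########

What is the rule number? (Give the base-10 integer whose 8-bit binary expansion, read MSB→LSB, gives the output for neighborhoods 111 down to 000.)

  ###|#  b7=1 t=2,i=0
  ##.|#  b6=1 t=0,i=3
  #.#|.  b5=0 t=3,i=2
  #..|.  b4=0 t=0,i=0
  .##|.  b3=0 t=0,i=2
  .#.|.  b2=0 t=0,i=6
  ..#|.  b1=0 t=0,i=1
  ...|#  b0=1 t=0,i=8
  bits 11000001 = 193

193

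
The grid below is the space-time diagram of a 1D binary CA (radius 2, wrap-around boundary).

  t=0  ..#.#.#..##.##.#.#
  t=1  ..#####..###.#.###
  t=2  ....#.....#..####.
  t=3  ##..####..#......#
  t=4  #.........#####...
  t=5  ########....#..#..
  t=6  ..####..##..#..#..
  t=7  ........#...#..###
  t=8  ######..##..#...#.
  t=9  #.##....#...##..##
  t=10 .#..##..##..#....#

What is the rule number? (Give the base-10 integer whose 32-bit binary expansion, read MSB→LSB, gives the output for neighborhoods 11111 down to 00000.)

2310106481

  ##### -> #   bit 31 = 1  t=1,i=4
  ####. -> .   bit 30 = 0  t=1,i=5
  ###.# -> .   bit 29 = 0  t=1,i=11
  ###.. -> .   bit 28 = 0  t=1,i=6
  ##.## -> #   bit 27 = 1  t=0,i=11
  ##.#. -> .   bit 26 = 0  t=0,i=14
  ##..# -> .   bit 25 = 0  t=1,i=0
  ##... -> #   bit 24 = 1  t=2,i=17
  #.### -> #   bit 23 = 1  t=1,i=15
  #.##. -> .   bit 22 = 0  t=0,i=12
  #.#.# -> #   bit 21 = 1  t=0,i=4
  #.#.. -> #   bit 20 = 1  t=0,i=6
  #..## -> .   bit 19 = 0  t=0,i=8
  #..#. -> .   bit 18 = 0  t=0,i=1
  #...# -> .   bit 17 = 0  t=4,i=16
  #.... -> #   bit 16 = 1  t=2,i=0
  .#### -> .   bit 15 = 0  t=1,i=3
  .###. -> #   bit 14 = 1  t=1,i=10
  .##.# -> #   bit 13 = 1  t=0,i=10
  .##.. -> .   bit 12 = 0  t=6,i=9
  .#.## -> #   bit 11 = 1  t=1,i=14
  .#.#. -> #   bit 10 = 1  t=0,i=3
  .#..# -> .   bit 9 = 0  t=0,i=0
  .#... -> #   bit 8 = 1  t=2,i=5
  ..### -> .   bit 7 = 0  t=1,i=2
  ..##. -> #   bit 6 = 1  t=0,i=9
  ..#.# -> #   bit 5 = 1  t=0,i=2
  ..#.. -> #   bit 4 = 1  t=2,i=4
  ...## -> .   bit 3 = 0  t=3,i=16
  ...#. -> .   bit 2 = 0  t=2,i=3
  ....# -> .   bit 1 = 0  t=2,i=2
  ..... -> #   bit 0 = 1  t=2,i=1
  bits 10001001101100010110110101110001 = 2310106481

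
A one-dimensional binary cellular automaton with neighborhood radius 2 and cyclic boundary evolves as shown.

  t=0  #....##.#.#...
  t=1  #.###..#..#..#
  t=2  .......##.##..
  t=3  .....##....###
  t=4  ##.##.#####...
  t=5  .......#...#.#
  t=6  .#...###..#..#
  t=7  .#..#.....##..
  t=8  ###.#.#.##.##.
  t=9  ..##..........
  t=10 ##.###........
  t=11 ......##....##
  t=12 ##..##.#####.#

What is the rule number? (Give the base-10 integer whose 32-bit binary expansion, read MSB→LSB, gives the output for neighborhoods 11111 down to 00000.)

  [31] ##### => .  t=4,i=8
  [30] ####. => .  t=4,i=9
  [29] ###.# => #  t=8,i=2
  [28] ###.. => .  t=1,i=4
  [27] ##.## => .  t=1,i=1
  [26] ##.#. => #  t=0,i=7
  [25] ##..# => .  t=1,i=5
  [24] ##... => #  t=2,i=12
  [23] #.### => .  t=1,i=2
  [22] #.##. => .  t=2,i=10
  [21] #.#.# => .  t=0,i=8
  [20] #.#.. => #  t=0,i=10
  [19] #..## => .  t=1,i=12
  [18] #..#. => .  t=1,i=6
  [17] #...# => .  t=0,i=12
  [16] #.... => #  t=0,i=2
  [15] .#### => #  t=4,i=7
  [14] .###. => .  t=1,i=3
  [13] .##.# => .  t=0,i=6
  [12] .##.. => #  t=2,i=11
  [11] .#.## => .  t=8,i=7
  [10] .#.#. => .  t=0,i=9
  [9] .#..# => #  t=1,i=8
  [8] .#... => .  t=0,i=1
  [7] ..### => .  t=3,i=11
  [6] ..##. => .  t=0,i=5
  [5] ..#.# => .  t=5,i=11
  [4] ..#.. => #  t=0,i=0
  [3] ...## => #  t=0,i=4
  [2] ...#. => #  t=0,i=13
  [1] ....# => #  t=0,i=3
  [0] ..... => .  t=2,i=0
  bits 00100101000100011001001000011110 = 621908510

621908510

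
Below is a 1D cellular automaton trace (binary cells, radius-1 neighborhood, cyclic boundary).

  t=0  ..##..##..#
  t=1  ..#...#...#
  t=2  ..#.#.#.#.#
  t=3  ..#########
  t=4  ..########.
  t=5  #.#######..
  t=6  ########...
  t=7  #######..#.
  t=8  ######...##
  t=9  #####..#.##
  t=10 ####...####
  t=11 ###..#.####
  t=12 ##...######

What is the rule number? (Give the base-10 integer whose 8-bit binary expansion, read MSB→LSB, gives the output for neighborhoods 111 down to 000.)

173

  [7] ### => #  t=3,i=3
  [6] ##. => .  t=0,i=3
  [5] #.# => #  t=2,i=3
  [4] #.. => .  t=0,i=0
  [3] .## => #  t=0,i=2
  [2] .#. => #  t=0,i=10
  [1] ..# => .  t=0,i=1
  [0] ... => #  t=1,i=4
  bits 10101101 = 173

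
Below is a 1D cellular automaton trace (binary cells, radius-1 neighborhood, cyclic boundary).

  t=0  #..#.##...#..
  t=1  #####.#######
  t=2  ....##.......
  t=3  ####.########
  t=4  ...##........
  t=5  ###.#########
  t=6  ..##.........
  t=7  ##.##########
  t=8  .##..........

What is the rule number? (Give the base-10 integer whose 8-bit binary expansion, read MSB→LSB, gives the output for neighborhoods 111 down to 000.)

  nb ###: next=.  (t=1,i=0, bit7=0)
  nb ##.: next=#  (t=0,i=6, bit6=1)
  nb #.#: next=#  (t=0,i=4, bit5=1)
  nb #..: next=#  (t=0,i=1, bit4=1)
  nb .##: next=.  (t=0,i=5, bit3=0)
  nb .#.: next=#  (t=0,i=0, bit2=1)
  nb ..#: next=#  (t=0,i=2, bit1=1)
  nb ...: next=#  (t=0,i=8, bit0=1)
  bits 01110111 = 119

119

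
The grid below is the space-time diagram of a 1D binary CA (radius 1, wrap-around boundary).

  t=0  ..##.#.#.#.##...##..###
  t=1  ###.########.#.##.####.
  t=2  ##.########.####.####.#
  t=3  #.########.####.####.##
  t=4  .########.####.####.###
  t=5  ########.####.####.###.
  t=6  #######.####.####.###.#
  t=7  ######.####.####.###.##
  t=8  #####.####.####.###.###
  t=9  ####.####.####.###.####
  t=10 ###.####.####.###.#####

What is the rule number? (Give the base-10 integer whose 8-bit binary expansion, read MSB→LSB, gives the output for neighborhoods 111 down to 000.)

  ### -> #   bit 7 = 1  t=0,i=21
  ##. -> .   bit 6 = 0  t=0,i=3
  #.# -> #   bit 5 = 1  t=0,i=4
  #.. -> #   bit 4 = 1  t=0,i=0
  .## -> #   bit 3 = 1  t=0,i=2
  .#. -> #   bit 2 = 1  t=0,i=5
  ..# -> #   bit 1 = 1  t=0,i=1
  ... -> .   bit 0 = 0  t=0,i=14
  bits 10111110 = 190

190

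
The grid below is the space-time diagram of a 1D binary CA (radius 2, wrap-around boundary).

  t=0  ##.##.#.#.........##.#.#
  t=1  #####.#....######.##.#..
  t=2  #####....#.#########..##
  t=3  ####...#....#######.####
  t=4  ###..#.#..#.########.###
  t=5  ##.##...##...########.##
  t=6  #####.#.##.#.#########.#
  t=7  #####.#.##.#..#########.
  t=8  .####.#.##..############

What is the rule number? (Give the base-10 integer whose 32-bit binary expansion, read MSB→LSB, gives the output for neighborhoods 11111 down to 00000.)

  nb #####: next=#  (t=1,i=2, bit31=1)
  nb ####.: next=#  (t=1,i=3, bit30=1)
  nb ###.#: next=#  (t=0,i=1, bit29=1)
  nb ###..: next=.  (t=2,i=4, bit28=0)
  nb ##.##: next=#  (t=0,i=2, bit27=1)
  nb ##.#.: next=.  (t=0,i=5, bit26=0)
  nb ##..#: next=#  (t=2,i=20, bit25=1)
  nb ##...: next=.  (t=2,i=5, bit24=0)
  nb #.###: next=.  (t=0,i=23, bit23=0)
  nb #.##.: next=#  (t=0,i=3, bit22=1)
  nb #.#.#: next=#  (t=0,i=6, bit21=1)
  nb #.#..: next=.  (t=0,i=8, bit20=0)
  nb #..##: next=#  (t=1,i=23, bit19=1)
  nb #..#.: next=#  (t=4,i=4, bit18=1)
  nb #...#: next=#  (t=3,i=5, bit17=1)
  nb #....: next=.  (t=0,i=10, bit16=0)
  nb .####: next=#  (t=1,i=1, bit15=1)
  nb .###.: next=#  (t=0,i=0, bit14=1)
  nb .##.#: next=#  (t=0,i=4, bit13=1)
  nb .##..: next=#  (t=5,i=4, bit12=1)
  nb .#.##: next=.  (t=0,i=22, bit11=0)
  nb .#.#.: next=.  (t=0,i=7, bit10=0)
  nb .#..#: next=#  (t=1,i=22, bit9=1)
  nb .#...: next=.  (t=0,i=9, bit8=0)
  nb ..###: next=#  (t=1,i=0, bit7=1)
  nb ..##.: next=#  (t=0,i=18, bit6=1)
  nb ..#.#: next=.  (t=2,i=9, bit5=0)
  nb ..#..: next=#  (t=3,i=7, bit4=1)
  nb ...##: next=.  (t=0,i=17, bit3=0)
  nb ...#.: next=.  (t=2,i=8, bit2=0)
  nb ....#: next=#  (t=0,i=16, bit1=1)
  nb .....: next=#  (t=0,i=11, bit0=1)
  bits 11101010011011101111001011010011 = 3933139667

3933139667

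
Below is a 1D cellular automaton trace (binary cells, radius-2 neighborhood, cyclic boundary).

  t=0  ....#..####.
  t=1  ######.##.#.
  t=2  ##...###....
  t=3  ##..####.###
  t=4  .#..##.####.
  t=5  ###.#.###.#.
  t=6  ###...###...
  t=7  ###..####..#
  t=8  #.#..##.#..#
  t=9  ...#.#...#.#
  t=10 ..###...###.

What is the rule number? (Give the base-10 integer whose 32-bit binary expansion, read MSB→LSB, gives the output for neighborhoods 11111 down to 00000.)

  ##### -> .   bit 31 = 0  t=1,i=2
  ####. -> .   bit 30 = 0  t=0,i=9
  ###.# -> #   bit 29 = 1  t=1,i=5
  ###.. -> #   bit 28 = 1  t=0,i=10
  ##.## -> #   bit 27 = 1  t=1,i=6
  ##.#. -> .   bit 26 = 0  t=1,i=9
  ##..# -> .   bit 25 = 0  t=3,i=2
  ##... -> .   bit 24 = 0  t=0,i=11
  #.### -> #   bit 23 = 1  t=1,i=0
  #.##. -> #   bit 22 = 1  t=1,i=7
  #.#.# -> .   bit 21 = 0  t=1,i=10
  #.#.. -> .   bit 20 = 0  t=8,i=2
  #..## -> .   bit 19 = 0  t=0,i=6
  #..#. -> #   bit 18 = 1  t=4,i=0
  #...# -> .   bit 17 = 0  t=2,i=3
  #.... -> #   bit 16 = 1  t=0,i=0
  .#### -> #   bit 15 = 1  t=0,i=8
  .###. -> #   bit 14 = 1  t=2,i=6
  .##.# -> .   bit 13 = 0  t=1,i=8
  .##.. -> #   bit 12 = 1  t=2,i=1
  .#.## -> .   bit 11 = 0  t=1,i=11
  .#.#. -> #   bit 10 = 1  t=9,i=4
  .#..# -> #   bit 9 = 1  t=0,i=5
  .#... -> .   bit 8 = 0  t=9,i=0
  ..### -> #   bit 7 = 1  t=0,i=7
  ..##. -> #   bit 6 = 1  t=2,i=0
  ..#.# -> #   bit 5 = 1  t=9,i=3
  ..#.. -> #   bit 4 = 1  t=0,i=4
  ...## -> #   bit 3 = 1  t=2,i=4
  ...#. -> #   bit 2 = 1  t=0,i=3
  ....# -> #   bit 1 = 1  t=0,i=2
  ..... -> #   bit 0 = 1  t=0,i=1
  bits 00111000110001011101011011111111 = 952489727

952489727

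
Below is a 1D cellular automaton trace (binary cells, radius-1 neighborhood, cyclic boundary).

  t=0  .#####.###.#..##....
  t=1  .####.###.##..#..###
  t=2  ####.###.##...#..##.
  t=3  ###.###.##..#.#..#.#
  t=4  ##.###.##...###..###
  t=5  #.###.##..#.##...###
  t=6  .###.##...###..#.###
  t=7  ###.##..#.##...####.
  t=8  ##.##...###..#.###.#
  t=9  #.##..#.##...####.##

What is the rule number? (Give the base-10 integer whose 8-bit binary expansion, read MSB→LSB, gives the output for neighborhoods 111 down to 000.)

  nb ###: next=#  (t=0,i=2, bit7=1)
  nb ##.: next=.  (t=0,i=5, bit6=0)
  nb #.#: next=#  (t=0,i=6, bit5=1)
  nb #..: next=.  (t=0,i=12, bit4=0)
  nb .##: next=#  (t=0,i=1, bit3=1)
  nb .#.: next=#  (t=0,i=11, bit2=1)
  nb ..#: next=.  (t=0,i=0, bit1=0)
  nb ...: next=#  (t=0,i=17, bit0=1)
  bits 10101101 = 173

173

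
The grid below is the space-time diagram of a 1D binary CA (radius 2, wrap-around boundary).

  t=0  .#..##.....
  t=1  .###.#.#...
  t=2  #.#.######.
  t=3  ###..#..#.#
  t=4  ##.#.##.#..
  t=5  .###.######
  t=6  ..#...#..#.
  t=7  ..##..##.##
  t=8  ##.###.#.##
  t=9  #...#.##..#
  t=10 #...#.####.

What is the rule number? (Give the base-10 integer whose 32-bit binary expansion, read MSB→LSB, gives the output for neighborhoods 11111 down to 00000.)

1182398264

  #####|.  b31=0 t=2,i=6
  ####.|#  b30=1 t=2,i=8
  ###.#|.  b29=0 t=1,i=3
  ###..|.  b28=0 t=3,i=2
  ##.##|.  b27=0 t=5,i=0
  ##.#.|#  b26=1 t=1,i=4
  ##..#|#  b25=1 t=3,i=3
  ##...|.  b24=0 t=0,i=6
  #.###|.  b23=0 t=2,i=4
  #.##.|#  b22=1 t=4,i=5
  #.#.#|#  b21=1 t=1,i=5
  #.#..|#  b20=1 t=1,i=7
  #..##|#  b19=1 t=0,i=3
  #..#.|.  b18=0 t=3,i=4
  #...#|.  b17=0 t=6,i=0
  #....|#  b16=1 t=0,i=7
  .####|#  b15=1 t=2,i=5
  .###.|#  b14=1 t=1,i=2
  .##.#|#  b13=1 t=4,i=1
  .##..|#  b12=1 t=0,i=5
  .#.##|.  b11=0 t=2,i=3
  .#.#.|#  b10=1 t=1,i=6
  .#..#|#  b9=1 t=0,i=2
  .#...|#  b8=1 t=1,i=8
  ..###|.  b7=0 t=1,i=1
  ..##.|.  b6=0 t=0,i=4
  ..#.#|#  b5=1 t=3,i=8
  ..#..|#  b4=1 t=0,i=1
  ...##|#  b3=1 t=1,i=0
  ...#.|.  b2=0 t=0,i=0
  ....#|.  b1=0 t=0,i=10
  .....|.  b0=0 t=0,i=8
  bits 01000110011110011111011100111000 = 1182398264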